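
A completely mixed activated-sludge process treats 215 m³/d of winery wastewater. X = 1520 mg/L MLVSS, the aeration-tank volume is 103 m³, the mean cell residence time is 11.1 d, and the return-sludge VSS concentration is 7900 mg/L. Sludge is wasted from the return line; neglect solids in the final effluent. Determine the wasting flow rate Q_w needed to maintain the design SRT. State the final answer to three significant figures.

θ_c = V·X/(Q_w·X_r) when wasting from the recycle, so Q_w = V·X/(θ_c·X_r) = 103.0 × 1520 / (11.1 × 7900) = 1.785 m³/d.

Q_w ≈ 1.79 m³/d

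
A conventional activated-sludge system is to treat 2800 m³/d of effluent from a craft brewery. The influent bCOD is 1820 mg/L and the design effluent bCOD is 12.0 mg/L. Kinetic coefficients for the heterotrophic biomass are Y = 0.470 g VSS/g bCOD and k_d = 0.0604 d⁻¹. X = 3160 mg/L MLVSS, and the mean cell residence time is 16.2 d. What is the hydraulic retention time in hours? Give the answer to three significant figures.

Rearranging the biomass balance for a CMAS with decay, V = Y·Q·ΔS·θ_c / [X·(1+k_d θ_c)] = 0.470 × 2800 × (1820 − 12.0) × 16.2 / [3160 × (1 + 0.0604 × 16.2)] = 3.85×10^7 / 6252 = 6165 m³.
τ = V/Q = 6165/2800 = 2.202 d, or 52.84 h.

τ ≈ 52.8 h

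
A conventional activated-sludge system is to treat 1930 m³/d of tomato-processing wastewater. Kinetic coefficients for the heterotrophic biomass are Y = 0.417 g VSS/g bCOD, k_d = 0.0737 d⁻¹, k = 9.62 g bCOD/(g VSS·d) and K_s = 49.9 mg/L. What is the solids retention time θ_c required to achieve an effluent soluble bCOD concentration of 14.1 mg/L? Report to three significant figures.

θ_c ≈ 1.23 d

At the target effluent, Y k S/(K_s+S) = 0.417×9.62×14.1/64.00 = 0.8838 d⁻¹.
Then 1/θ_c = μ − k_d = 0.8838 − 0.0737 = 0.8101 d⁻¹, giving θ_c = 1.234 d.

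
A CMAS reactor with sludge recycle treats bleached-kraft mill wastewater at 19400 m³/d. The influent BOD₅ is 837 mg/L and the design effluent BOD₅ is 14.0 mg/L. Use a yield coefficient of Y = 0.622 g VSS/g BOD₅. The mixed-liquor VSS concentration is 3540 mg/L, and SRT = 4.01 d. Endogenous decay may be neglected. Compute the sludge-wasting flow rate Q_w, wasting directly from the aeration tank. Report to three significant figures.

Q_w ≈ 2810 m³/d

Biomass mass balance (decay neglected): V·X = Y·Q·(S₀ − S)·θ_c, so V = 0.622 × 19400 × (837 − 14.0) × 4.01 / 3540 = 11249 m³.
For wasting at MLVSS concentration, Q_w = V/θ_c = 11249/4.01 = 2805 m³/d.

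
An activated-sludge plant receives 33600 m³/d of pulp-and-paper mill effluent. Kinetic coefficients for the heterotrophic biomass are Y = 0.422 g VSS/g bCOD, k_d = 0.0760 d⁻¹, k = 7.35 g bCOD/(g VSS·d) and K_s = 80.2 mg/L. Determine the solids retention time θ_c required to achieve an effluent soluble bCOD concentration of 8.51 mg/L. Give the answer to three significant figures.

Specific growth rate at S = 8.51 mg/L: μ = YkS/(K_s+S) = 0.422·7.35·8.51/(80.2+8.51) = 0.2975 d⁻¹.
1/θ_c = 0.2975 − 0.0760 = 0.2215 d⁻¹, so θ_c = 4.514 d.

θ_c ≈ 4.51 d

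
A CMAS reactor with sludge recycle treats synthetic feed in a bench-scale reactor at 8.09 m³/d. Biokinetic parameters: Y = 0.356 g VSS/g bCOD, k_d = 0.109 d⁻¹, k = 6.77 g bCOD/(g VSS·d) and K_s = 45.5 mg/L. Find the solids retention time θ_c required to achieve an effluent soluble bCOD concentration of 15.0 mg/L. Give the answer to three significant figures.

From 1/θ_c = Y·k·S/(K_s + S) − k_d: Y·k·S/(K_s+S) = 0.356 × 6.77 × 15.0 / (45.5 + 15.0) = 0.5976 d⁻¹.
1/θ_c = 0.5976 − 0.109 = 0.4886 d⁻¹, so θ_c = 2.047 d.

θ_c ≈ 2.05 d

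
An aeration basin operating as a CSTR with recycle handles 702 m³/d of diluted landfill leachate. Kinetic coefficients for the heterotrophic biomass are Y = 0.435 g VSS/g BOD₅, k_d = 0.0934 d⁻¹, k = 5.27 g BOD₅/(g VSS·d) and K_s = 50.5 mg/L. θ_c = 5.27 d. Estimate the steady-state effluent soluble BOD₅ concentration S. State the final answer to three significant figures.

Effluent substrate depends only on kinetics and SRT: S = K_s(1 + k_d θ_c) / [θ_c(Yk − k_d) − 1] = 50.5 × (1 + 0.0934 × 5.27) / [5.27 × (0.435 × 5.27 − 0.0934) − 1] = 75.36 / 10.59 = 7.117 mg/L.

S ≈ 7.12 mg/L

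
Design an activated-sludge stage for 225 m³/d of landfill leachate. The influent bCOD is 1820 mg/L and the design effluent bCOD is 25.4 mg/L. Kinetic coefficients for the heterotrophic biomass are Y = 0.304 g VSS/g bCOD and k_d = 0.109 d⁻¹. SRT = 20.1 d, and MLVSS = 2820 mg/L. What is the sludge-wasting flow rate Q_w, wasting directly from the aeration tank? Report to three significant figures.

Rearranging the biomass balance for a CMAS with decay, V = Y·Q·ΔS·θ_c / [X·(1+k_d θ_c)] = 0.304 × 225 × (1820 − 25.4) × 20.1 / [2820 × (1 + 0.109 × 20.1)] = 2.47×10^6 / 8998 = 274.2 m³.
With mixed-liquor wasting, θ_c = V/Q_w, so Q_w = V/θ_c = 274.2/20.1 = 13.64 m³/d.

Q_w ≈ 13.6 m³/d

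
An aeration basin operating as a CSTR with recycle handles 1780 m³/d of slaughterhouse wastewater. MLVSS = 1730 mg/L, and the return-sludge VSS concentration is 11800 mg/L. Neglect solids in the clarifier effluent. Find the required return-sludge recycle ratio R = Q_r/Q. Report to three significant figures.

R ≈ 0.172

Solids balance on the clarifier gives (1+R)X = R·X_r, so R = X/(X_r − X) = 1730 / (11800 − 1730) = 0.1718.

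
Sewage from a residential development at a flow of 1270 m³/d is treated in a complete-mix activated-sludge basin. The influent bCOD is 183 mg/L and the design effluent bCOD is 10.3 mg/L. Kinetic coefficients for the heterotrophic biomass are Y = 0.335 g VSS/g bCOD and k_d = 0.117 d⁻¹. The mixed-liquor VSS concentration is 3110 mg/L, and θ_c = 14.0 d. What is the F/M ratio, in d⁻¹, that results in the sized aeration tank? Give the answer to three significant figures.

Rearranging the biomass balance for a CMAS with decay, V = Y·Q·ΔS·θ_c / [X·(1+k_d θ_c)] = 0.335 × 1270 × (183 − 10.3) × 14.0 / [3110 × (1 + 0.117 × 14.0)] = 1.03×10^6 / 8204 = 125.4 m³.
Food-to-microorganism ratio F/M = Q S₀ / (V X) = 1270 × 183 / (125.4 × 3110) = 0.5960 d⁻¹.

F/M ≈ 0.596 d⁻¹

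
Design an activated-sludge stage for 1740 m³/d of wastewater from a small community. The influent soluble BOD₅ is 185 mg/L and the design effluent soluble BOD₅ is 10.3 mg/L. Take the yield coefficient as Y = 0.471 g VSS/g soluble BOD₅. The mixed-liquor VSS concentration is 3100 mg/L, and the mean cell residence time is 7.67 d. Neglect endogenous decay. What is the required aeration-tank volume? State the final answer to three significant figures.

V ≈ 354 m³

With k_d = 0 the design equation reduces to V = Y Q (S₀−S) θ_c / X = 0.471 × 1740 × (185 − 10.3) × 7.67 / 3100 = 354.2 m³.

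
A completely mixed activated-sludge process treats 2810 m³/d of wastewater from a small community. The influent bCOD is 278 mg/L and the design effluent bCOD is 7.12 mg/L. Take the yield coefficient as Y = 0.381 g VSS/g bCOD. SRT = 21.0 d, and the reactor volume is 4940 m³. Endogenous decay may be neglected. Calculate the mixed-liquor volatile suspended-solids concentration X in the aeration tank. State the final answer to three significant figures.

X ≈ 1230 mg/L

From V·X = Y·Q·(S₀ − S)·θ_c (decay neglected): X = 0.381 × 2810 × (278 − 7.12) × 21.0 / 4940 = 1233 mg/L.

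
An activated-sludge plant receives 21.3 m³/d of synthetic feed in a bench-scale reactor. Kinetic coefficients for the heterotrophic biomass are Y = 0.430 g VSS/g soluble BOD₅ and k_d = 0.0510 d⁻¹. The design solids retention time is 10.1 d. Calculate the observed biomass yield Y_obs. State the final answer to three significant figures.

Y_obs ≈ 0.284 g VSS/g soluble BOD₅

Observed yield with endogenous decay: Y_obs = Y / (1 + k_d·θ_c) = 0.430 / (1 + 0.0510 × 10.1) = 0.430 / 1.515 = 0.2838 g VSS/g soluble BOD₅.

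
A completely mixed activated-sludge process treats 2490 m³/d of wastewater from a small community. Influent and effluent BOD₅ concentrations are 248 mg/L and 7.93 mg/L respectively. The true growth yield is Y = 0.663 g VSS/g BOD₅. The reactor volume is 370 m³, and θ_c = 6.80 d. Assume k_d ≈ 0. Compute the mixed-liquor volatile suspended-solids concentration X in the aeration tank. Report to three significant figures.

Without decay, X = Y Q (S₀−S) θ_c / V = 0.663 × 2490 × (248 − 7.93) × 6.80 / 370 = 7284 mg/L.

X ≈ 7280 mg/L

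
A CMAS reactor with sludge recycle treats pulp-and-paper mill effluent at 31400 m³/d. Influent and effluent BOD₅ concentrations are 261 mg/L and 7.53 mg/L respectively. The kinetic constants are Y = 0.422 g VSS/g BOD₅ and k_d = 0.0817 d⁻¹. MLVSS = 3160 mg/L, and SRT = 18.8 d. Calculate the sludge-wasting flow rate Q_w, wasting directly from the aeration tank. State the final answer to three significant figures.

Q_w ≈ 419 m³/d

Steady-state biomass mass balance: V·X·(1 + k_d·θ_c) = Y·Q·(S₀ − S)·θ_c, so V = 0.422 × 31400 × (261 − 7.53) × 18.8 / [3160 × (1 + 0.0817 × 18.8)] = 6.31×10^7 / 8014 = 7879 m³.
For wasting at MLVSS concentration, Q_w = V/θ_c = 7879/18.8 = 419.1 m³/d.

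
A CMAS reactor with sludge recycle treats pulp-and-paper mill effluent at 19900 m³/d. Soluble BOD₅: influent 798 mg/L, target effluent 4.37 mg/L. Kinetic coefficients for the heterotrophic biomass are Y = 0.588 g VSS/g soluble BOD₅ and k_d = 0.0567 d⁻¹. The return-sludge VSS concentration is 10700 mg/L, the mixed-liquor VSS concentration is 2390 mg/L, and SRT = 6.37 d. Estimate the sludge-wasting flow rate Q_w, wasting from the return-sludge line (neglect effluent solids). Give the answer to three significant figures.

Q_w ≈ 638 m³/d

Rearranging the biomass balance for a CMAS with decay, V = Y·Q·ΔS·θ_c / [X·(1+k_d θ_c)] = 0.588 × 19900 × (798 − 4.37) × 6.37 / [2390 × (1 + 0.0567 × 6.37)] = 5.92×10^7 / 3253 = 18183 m³.
Q_w = (V·X)/(θ_c X_r) = 18183 × 2390 / (6.37 × 10700) = 637.6 m³/d.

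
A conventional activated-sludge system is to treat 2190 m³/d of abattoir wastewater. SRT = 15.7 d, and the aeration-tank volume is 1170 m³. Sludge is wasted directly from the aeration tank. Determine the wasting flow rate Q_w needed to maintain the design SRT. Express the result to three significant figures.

Q_w ≈ 74.5 m³/d

With mixed-liquor wasting, θ_c = V/Q_w, so Q_w = V/θ_c = 1170/15.7 = 74.52 m³/d.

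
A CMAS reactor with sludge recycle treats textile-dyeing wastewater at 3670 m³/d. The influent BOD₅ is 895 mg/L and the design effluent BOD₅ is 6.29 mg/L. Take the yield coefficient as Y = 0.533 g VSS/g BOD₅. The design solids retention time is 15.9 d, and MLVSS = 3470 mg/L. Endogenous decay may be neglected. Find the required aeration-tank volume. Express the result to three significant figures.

V ≈ 7970 m³

Biomass mass balance (decay neglected): V·X = Y·Q·(S₀ − S)·θ_c, so V = 0.533 × 3670 × (895 − 6.29) × 15.9 / 3470 = 7966 m³.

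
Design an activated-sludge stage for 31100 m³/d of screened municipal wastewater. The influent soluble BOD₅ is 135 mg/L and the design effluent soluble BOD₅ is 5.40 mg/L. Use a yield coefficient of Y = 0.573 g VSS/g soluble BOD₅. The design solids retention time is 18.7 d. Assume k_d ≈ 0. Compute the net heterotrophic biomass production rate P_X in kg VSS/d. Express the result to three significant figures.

Since k_d ≈ 0, Y_obs = Y = 0.573 g VSS/g soluble BOD₅.
Substrate removed = Q·(S₀ − S) = 31100 m³/d × (135 − 5.40) g/m³ = 4.03×10^6 g/d = 4031 kg/d.
P_X = Y_obs · Q(S₀ − S) = 0.5730 × 4031 = 2310 kg VSS/d.

P_X ≈ 2310 kg VSS/d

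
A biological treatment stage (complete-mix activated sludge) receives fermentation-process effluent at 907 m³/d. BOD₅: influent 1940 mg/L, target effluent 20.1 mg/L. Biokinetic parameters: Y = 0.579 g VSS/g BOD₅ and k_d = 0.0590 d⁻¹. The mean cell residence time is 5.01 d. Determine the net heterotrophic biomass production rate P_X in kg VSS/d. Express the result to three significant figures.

The observed yield is Y_obs = Y/(1 + k_d·θ_c) = 0.579 / (1 + 0.0590 × 5.01) = 0.579 / 1.296 = 0.4469 g VSS per g BOD₅ removed.
Substrate removed = Q·(S₀ − S) = 907 m³/d × (1940 − 20.1) g/m³ = 1.74×10^6 g/d = 1741 kg/d.
Biomass produced: P_X = Y_obs·Q·ΔS = 0.4469 × 1741 ≈ 778.2 kg VSS/d.

P_X ≈ 778 kg VSS/d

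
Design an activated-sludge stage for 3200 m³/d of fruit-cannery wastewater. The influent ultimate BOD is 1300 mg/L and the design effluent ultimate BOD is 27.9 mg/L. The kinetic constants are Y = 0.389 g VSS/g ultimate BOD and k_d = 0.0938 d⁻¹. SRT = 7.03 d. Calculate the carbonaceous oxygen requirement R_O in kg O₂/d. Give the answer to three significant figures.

R_O ≈ 2720 kg O₂/d

Y_obs = Y / (1 + k_d θ_c) = 0.389 / (1 + 0.0938 × 7.03) = 0.389 / 1.659 = 0.2344.
ΔS = 1300 − 27.9 = 1272 mg/L, so the substrate removal rate is 3200 × 1272/1000 = 4071 kg ultimate BOD/d.
Biomass synthesised: P_X = Y_obs × 4071 = 954.3 kg VSS/d.
R_O = Q·ΔS − 1.42 P_X = 4071 − 1355 = 2716 kg O₂/d.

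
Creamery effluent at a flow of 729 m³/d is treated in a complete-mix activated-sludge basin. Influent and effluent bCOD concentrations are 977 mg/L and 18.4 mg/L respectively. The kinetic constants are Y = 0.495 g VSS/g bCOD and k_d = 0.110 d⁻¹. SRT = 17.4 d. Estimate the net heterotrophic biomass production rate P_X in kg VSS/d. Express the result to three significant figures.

P_X ≈ 119 kg VSS/d

Correct the yield for decay: Y_obs = Y/(1 + k_d θ_c) = 0.495 / (1 + 0.110 × 17.4) = 0.495 / 2.914 = 0.1699.
Q·(S₀ − S) = 729 × (977 − 18.4) × 10⁻³ = 698.8 kg/d removed.
So the net sludge growth is P_X = 0.1699 × 698.8 = 118.7 kg VSS/d.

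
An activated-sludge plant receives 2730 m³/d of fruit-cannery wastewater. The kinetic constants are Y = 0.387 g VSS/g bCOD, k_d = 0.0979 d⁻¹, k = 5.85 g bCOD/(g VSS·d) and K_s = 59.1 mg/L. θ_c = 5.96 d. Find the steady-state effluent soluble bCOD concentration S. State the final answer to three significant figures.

Effluent substrate depends only on kinetics and SRT: S = K_s(1 + k_d θ_c) / [θ_c(Yk − k_d) − 1] = 59.1 × (1 + 0.0979 × 5.96) / [5.96 × (0.387 × 5.85 − 0.0979) − 1] = 93.58 / 11.91 = 7.858 mg/L.

S ≈ 7.86 mg/L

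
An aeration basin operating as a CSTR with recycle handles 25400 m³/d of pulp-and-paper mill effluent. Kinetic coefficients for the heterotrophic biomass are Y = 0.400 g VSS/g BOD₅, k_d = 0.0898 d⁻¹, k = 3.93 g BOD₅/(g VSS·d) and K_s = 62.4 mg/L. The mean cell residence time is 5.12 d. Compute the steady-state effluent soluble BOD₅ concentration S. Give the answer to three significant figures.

S ≈ 13.8 mg/L

Effluent substrate depends only on kinetics and SRT: S = K_s(1 + k_d θ_c) / [θ_c(Yk − k_d) − 1] = 62.4 × (1 + 0.0898 × 5.12) / [5.12 × (0.400 × 3.93 − 0.0898) − 1] = 91.09 / 6.589 = 13.82 mg/L.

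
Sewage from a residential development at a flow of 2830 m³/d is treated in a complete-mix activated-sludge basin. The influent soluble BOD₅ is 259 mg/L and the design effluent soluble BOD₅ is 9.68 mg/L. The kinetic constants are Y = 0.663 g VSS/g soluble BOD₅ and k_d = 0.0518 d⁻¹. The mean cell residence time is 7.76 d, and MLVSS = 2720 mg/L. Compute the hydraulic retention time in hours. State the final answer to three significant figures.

τ ≈ 8.07 h

Steady-state biomass mass balance: V·X·(1 + k_d·θ_c) = Y·Q·(S₀ − S)·θ_c, so V = 0.663 × 2830 × (259 − 9.68) × 7.76 / [2720 × (1 + 0.0518 × 7.76)] = 3.63×10^6 / 3813 = 951.9 m³.
HRT = V/Q = 951.9 m³ / 2830 m³·d⁻¹ = 0.3364 d × 24 = 8.073 h.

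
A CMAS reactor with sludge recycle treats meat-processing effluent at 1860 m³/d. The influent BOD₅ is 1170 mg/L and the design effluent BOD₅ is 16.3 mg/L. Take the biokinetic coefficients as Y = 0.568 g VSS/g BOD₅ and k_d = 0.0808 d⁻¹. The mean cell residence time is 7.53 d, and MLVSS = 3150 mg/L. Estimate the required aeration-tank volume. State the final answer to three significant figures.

V ≈ 1810 m³

From the SRT design equation V = Y Q (S₀−S) θ_c / [X (1 + k_d θ_c)] = 0.568 × 1860 × (1170 − 16.3) × 7.53 / [3150 × (1 + 0.0808 × 7.53)] = 9.18×10^6 / 5067 = 1811 m³.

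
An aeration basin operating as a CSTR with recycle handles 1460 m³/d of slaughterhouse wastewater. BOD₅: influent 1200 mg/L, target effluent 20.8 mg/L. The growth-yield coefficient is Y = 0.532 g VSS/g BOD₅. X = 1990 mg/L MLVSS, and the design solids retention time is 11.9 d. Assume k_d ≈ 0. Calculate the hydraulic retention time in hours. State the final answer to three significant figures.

τ ≈ 90.0 h

With k_d = 0 the design equation reduces to V = Y Q (S₀−S) θ_c / X = 0.532 × 1460 × (1200 − 20.8) × 11.9 / 1990 = 5477 m³.
HRT = V/Q = 5477 m³ / 1460 m³·d⁻¹ = 3.751 d × 24 = 90.03 h.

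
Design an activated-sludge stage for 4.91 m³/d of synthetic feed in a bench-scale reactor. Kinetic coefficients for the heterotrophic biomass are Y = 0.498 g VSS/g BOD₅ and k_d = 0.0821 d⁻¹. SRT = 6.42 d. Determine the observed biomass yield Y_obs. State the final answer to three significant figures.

Y_obs ≈ 0.326 g VSS/g BOD₅

Y_obs = Y / (1 + k_d θ_c) = 0.498 / (1 + 0.0821 × 6.42) = 0.498 / 1.527 = 0.3261.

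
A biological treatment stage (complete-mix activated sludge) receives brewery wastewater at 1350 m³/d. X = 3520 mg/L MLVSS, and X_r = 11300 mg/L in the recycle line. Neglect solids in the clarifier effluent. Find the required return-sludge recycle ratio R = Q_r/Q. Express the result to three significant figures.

Solids balance on the clarifier gives (1+R)X = R·X_r, so R = X/(X_r − X) = 3520 / (11300 − 3520) = 0.4524.

R ≈ 0.452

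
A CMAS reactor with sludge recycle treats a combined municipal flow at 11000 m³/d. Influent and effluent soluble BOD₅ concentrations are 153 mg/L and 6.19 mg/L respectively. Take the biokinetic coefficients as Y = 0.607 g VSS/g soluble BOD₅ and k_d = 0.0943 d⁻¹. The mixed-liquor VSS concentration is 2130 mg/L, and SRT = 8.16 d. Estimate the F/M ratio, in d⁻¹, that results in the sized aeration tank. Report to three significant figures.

Rearranging the biomass balance for a CMAS with decay, V = Y·Q·ΔS·θ_c / [X·(1+k_d θ_c)] = 0.607 × 11000 × (153 − 6.19) × 8.16 / [2130 × (1 + 0.0943 × 8.16)] = 8×10^6 / 3769 = 2122 m³.
F/M = Q·S₀ / (V·X) = 11000 × 153 / (2122 × 2130) = 0.3723 g soluble BOD₅·(g VSS·d)⁻¹.

F/M ≈ 0.372 d⁻¹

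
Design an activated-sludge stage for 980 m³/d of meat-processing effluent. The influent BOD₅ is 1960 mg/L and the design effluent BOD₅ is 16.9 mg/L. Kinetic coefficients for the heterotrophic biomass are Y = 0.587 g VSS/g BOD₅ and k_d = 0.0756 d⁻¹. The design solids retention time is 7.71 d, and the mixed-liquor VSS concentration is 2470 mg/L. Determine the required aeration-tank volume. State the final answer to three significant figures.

V ≈ 2200 m³

From the SRT design equation V = Y Q (S₀−S) θ_c / [X (1 + k_d θ_c)] = 0.587 × 980 × (1960 − 16.9) × 7.71 / [2470 × (1 + 0.0756 × 7.71)] = 8.62×10^6 / 3910 = 2204 m³.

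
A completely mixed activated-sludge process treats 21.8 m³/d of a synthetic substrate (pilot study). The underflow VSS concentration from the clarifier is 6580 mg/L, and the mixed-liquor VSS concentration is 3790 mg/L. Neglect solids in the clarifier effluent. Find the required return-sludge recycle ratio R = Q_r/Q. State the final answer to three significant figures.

R ≈ 1.36

R = Q_r/Q = X/(X_r − X) = 3790 / (6580 − 3790) = 1.358.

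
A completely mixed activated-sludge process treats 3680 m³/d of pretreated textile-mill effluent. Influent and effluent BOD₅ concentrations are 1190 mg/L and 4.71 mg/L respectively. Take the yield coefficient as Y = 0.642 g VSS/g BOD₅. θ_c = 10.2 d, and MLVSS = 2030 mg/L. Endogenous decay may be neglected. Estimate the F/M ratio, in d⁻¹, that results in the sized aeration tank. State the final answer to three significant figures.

F/M ≈ 0.153 d⁻¹

V·X = Y·Q·ΔS·θ_c gives V = 0.642 × 3680 × (1190 − 4.71) × 10.2 / 2030 = 14071 m³.
F/M = Q·S₀ / (V·X) = 3680 × 1190 / (14071 × 2030) = 0.1533 g BOD₅·(g VSS·d)⁻¹.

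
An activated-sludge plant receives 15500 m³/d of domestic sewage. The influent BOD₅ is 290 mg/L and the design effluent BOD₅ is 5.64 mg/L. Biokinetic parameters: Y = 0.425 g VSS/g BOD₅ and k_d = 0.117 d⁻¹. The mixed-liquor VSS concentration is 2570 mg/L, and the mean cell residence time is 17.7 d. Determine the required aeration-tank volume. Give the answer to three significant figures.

Steady-state biomass mass balance: V·X·(1 + k_d·θ_c) = Y·Q·(S₀ − S)·θ_c, so V = 0.425 × 15500 × (290 − 5.64) × 17.7 / [2570 × (1 + 0.117 × 17.7)] = 3.32×10^7 / 7892 = 4201 m³.

V ≈ 4200 m³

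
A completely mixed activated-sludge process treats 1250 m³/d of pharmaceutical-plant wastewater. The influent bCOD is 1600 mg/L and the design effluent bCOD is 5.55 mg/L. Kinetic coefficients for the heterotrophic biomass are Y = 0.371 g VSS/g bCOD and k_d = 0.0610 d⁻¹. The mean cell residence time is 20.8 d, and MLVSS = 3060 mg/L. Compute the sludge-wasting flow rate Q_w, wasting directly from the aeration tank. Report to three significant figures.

Q_w ≈ 107 m³/d

Steady-state biomass mass balance: V·X·(1 + k_d·θ_c) = Y·Q·(S₀ − S)·θ_c, so V = 0.371 × 1250 × (1600 − 5.55) × 20.8 / [3060 × (1 + 0.0610 × 20.8)] = 1.54×10^7 / 6943 = 2215 m³.
For wasting at MLVSS concentration, Q_w = V/θ_c = 2215/20.8 = 106.5 m³/d.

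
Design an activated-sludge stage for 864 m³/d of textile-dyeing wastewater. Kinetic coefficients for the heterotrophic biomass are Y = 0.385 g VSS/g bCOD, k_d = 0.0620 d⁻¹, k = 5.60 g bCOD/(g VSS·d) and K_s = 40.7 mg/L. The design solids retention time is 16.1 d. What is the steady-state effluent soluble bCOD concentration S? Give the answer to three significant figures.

S ≈ 2.49 mg/L

For a completely mixed reactor with recycle the Lawrence–McCarty relation gives S = K_s·(1 + k_d·θ_c) / [θ_c·(Y·k − k_d) − 1] = 40.7 × (1 + 0.0620 × 16.1) / [16.1 × (0.385 × 5.60 − 0.0620) − 1] = 81.33 / 32.71 = 2.486 mg/L.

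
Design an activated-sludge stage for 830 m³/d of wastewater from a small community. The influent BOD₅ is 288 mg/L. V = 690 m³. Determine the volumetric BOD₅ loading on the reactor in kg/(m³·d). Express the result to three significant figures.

L_v ≈ 0.346 kg BOD₅/(m³·d)

L_v = Q S₀ / V = 830 × 288 × 10⁻³ / 690.0 = 0.3464 kg/(m³·d).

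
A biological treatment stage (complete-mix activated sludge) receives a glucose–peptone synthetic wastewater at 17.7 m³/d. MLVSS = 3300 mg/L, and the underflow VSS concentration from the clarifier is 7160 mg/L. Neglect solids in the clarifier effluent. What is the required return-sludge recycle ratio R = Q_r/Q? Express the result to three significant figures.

R ≈ 0.855

Mass balance around the secondary clarifier (neglecting effluent solids): R = X / (X_r − X) = 3300 / (7160 − 3300) = 0.8549.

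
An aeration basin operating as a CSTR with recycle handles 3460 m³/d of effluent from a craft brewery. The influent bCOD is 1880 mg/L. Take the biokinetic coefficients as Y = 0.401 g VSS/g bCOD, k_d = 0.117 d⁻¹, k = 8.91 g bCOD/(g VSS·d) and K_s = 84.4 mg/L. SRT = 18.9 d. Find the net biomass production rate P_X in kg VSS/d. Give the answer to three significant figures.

Effluent substrate depends only on kinetics and SRT: S = K_s(1 + k_d θ_c) / [θ_c(Yk − k_d) − 1] = 84.4 × (1 + 0.117 × 18.9) / [18.9 × (0.401 × 8.91 − 0.117) − 1] = 271.0 / 64.32 = 4.214 mg/L.
The observed yield is Y_obs = Y/(1 + k_d·θ_c) = 0.401 / (1 + 0.117 × 18.9) = 0.401 / 3.211 = 0.1249 g VSS per g bCOD removed.
Q·(S₀ − S) = 3460 × (1880 − 4.21) × 10⁻³ = 6490 kg/d removed.
Net biomass production P_X = Y_obs × Q·(S₀ − S) = 0.1249 × 6490 = 810.4 kg VSS/d.

P_X ≈ 810 kg VSS/d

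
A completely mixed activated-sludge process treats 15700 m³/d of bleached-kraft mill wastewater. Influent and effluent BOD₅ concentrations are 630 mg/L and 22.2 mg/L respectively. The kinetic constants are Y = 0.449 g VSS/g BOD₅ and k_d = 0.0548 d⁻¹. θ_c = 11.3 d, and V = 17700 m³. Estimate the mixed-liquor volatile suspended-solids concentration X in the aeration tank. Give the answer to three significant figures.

X = Y·Q·ΔS·θ_c / [V·(1 + k_d θ_c)] = 0.449 × 15700 × (630 − 22.2) × 11.3 / [17700 × (1 + 0.0548 × 11.3)] = 1689 mg/L.

X ≈ 1690 mg/L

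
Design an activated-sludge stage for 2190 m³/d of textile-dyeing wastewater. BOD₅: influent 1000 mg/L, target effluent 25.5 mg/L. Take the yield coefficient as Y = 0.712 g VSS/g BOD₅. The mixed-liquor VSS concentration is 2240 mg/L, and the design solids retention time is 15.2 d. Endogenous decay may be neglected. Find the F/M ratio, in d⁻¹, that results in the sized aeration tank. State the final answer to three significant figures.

F/M ≈ 0.0948 d⁻¹

V·X = Y·Q·ΔS·θ_c gives V = 0.712 × 2190 × (1000 − 25.5) × 15.2 / 2240 = 10311 m³.
Food-to-microorganism ratio F/M = Q S₀ / (V X) = 2190 × 1000 / (10311 × 2240) = 0.09482 d⁻¹.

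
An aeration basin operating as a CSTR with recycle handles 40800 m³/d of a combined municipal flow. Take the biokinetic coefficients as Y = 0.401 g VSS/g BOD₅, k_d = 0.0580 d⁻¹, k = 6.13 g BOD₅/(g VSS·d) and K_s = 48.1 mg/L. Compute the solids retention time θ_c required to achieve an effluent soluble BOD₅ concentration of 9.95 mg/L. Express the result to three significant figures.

From 1/θ_c = Y·k·S/(K_s + S) − k_d: Y·k·S/(K_s+S) = 0.401 × 6.13 × 9.95 / (48.1 + 9.95) = 0.4213 d⁻¹.
1/θ_c = 0.4213 − 0.0580 = 0.3633 d⁻¹, so θ_c = 2.752 d.

θ_c ≈ 2.75 d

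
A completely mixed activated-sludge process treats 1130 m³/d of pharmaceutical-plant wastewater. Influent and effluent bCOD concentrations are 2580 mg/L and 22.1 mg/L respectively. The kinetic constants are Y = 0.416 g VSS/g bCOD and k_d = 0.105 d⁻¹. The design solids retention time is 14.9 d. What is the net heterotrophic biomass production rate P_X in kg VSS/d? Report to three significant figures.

P_X ≈ 469 kg VSS/d

Correct the yield for decay: Y_obs = Y/(1 + k_d θ_c) = 0.416 / (1 + 0.105 × 14.9) = 0.416 / 2.564 = 0.1622.
ΔS = 2580 − 22.1 = 2558 mg/L, so the substrate removal rate is 1130 × 2558/1000 = 2890 kg bCOD/d.
So the net sludge growth is P_X = 0.1622 × 2890 = 468.9 kg VSS/d.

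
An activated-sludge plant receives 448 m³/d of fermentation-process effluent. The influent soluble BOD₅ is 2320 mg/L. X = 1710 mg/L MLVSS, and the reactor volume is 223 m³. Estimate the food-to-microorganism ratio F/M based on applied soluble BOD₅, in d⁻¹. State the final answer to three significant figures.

Food-to-microorganism ratio F/M = Q S₀ / (V X) = 448 × 2320 / (223.0 × 1710) = 2.726 d⁻¹.

F/M ≈ 2.73 d⁻¹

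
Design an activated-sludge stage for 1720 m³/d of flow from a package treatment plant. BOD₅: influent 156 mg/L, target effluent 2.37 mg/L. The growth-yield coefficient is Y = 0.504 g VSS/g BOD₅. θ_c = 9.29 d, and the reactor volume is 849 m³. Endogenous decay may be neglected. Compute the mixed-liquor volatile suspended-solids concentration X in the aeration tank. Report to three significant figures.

X ≈ 1460 mg/L

X = Y·Q·ΔS·θ_c / V = 0.504 × 1720 × (156 − 2.37) × 9.29 / 849 = 1457 mg/L.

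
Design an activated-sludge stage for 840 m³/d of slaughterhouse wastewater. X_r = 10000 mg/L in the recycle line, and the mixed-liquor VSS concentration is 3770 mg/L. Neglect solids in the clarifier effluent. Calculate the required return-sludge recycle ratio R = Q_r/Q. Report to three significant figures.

Solids balance on the clarifier gives (1+R)X = R·X_r, so R = X/(X_r − X) = 3770 / (10000 − 3770) = 0.6051.

R ≈ 0.605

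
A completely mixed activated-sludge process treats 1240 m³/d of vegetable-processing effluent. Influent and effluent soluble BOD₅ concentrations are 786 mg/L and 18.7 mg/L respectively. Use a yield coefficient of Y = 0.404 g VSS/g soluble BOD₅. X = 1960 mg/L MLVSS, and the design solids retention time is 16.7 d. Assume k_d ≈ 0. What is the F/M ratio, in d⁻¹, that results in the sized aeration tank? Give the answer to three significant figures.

With k_d = 0 the design equation reduces to V = Y Q (S₀−S) θ_c / X = 0.404 × 1240 × (786 − 18.7) × 16.7 / 1960 = 3275 m³.
F/M = applied load / biomass = Q·S₀/(V·X) = 1240 × 786 / (3275 × 1960) = 0.1518 d⁻¹.

F/M ≈ 0.152 d⁻¹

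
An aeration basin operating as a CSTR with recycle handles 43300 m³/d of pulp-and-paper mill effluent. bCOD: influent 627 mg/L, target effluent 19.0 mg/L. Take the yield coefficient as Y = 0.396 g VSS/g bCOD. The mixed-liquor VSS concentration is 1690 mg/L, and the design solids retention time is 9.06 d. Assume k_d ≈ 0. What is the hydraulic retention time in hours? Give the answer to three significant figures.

τ ≈ 31.0 h

With k_d = 0 the design equation reduces to V = Y Q (S₀−S) θ_c / X = 0.396 × 43300 × (627 − 19.0) × 9.06 / 1690 = 55889 m³.
τ = V/Q = 55889/43300 = 1.291 d, or 30.98 h.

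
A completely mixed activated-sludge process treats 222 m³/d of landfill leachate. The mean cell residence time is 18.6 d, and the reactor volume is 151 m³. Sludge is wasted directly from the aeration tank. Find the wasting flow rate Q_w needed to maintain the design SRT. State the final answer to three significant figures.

Q_w ≈ 8.12 m³/d

For wasting at MLVSS concentration, Q_w = V/θ_c = 151.0/18.6 = 8.118 m³/d.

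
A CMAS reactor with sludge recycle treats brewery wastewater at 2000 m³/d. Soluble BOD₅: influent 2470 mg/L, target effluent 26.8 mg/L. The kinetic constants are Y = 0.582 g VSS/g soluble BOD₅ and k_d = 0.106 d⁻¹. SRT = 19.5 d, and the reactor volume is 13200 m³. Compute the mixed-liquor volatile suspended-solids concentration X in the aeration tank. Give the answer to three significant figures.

Solving the biomass balance for X: X = Y Q (S₀−S) θ_c / [V (1+k_d θ_c)] = 0.582 × 2000 × (2470 − 26.8) × 19.5 / [13200 × (1 + 0.106 × 19.5)] = 1370 mg/L.

X ≈ 1370 mg/L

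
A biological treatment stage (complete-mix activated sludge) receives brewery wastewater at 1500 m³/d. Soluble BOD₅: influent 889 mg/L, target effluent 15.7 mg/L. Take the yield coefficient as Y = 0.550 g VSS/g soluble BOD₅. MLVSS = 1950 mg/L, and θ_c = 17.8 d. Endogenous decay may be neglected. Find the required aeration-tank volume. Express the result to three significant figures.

V ≈ 6580 m³

With k_d = 0 the design equation reduces to V = Y Q (S₀−S) θ_c / X = 0.550 × 1500 × (889 − 15.7) × 17.8 / 1950 = 6577 m³.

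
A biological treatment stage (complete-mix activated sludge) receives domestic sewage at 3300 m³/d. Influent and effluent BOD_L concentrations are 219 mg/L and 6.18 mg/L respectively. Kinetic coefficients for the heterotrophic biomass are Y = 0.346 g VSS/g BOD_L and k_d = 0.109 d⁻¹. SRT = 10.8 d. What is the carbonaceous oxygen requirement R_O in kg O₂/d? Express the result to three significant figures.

R_O ≈ 544 kg O₂/d

Correct the yield for decay: Y_obs = Y/(1 + k_d θ_c) = 0.346 / (1 + 0.109 × 10.8) = 0.346 / 2.177 = 0.1589.
ΔS = 219 − 6.18 = 212.8 mg/L, so the substrate removal rate is 3300 × 212.8/1000 = 702.3 kg BOD_L/d.
P_X = Y_obs·Q·(S₀ − S) = 0.1589 × 702.3 = 111.6 kg VSS/d.
Carbonaceous O₂ demand = substrate oxidised − cell-mass equivalent = 702.3 − 1.42 × 111.6 = 543.8 kg O₂/d.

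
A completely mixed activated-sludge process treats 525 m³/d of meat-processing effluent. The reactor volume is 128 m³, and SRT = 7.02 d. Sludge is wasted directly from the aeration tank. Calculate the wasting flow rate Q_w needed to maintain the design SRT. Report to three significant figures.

Q_w ≈ 18.2 m³/d

For wasting at MLVSS concentration, Q_w = V/θ_c = 128.0/7.02 = 18.23 m³/d.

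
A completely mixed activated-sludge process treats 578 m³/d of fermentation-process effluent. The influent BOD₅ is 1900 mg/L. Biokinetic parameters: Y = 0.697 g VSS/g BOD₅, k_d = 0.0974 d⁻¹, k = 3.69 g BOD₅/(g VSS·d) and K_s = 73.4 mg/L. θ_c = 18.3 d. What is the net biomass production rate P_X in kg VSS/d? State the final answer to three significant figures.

P_X ≈ 274 kg VSS/d

From the Monod/SRT balance for a CMAS, S = K_s·(1+k_d θ_c)/[θ_c·(Y k − k_d) − 1] = 73.4 × (1 + 0.0974 × 18.3) / [18.3 × (0.697 × 3.69 − 0.0974) − 1] = 204.2 / 44.28 = 4.612 mg/L.
Correct the yield for decay: Y_obs = Y/(1 + k_d θ_c) = 0.697 / (1 + 0.0974 × 18.3) = 0.697 / 2.782 = 0.2505.
Q·(S₀ − S) = 578 × (1900 − 4.61) × 10⁻³ = 1096 kg/d removed.
Net biomass production P_X = Y_obs × Q·(S₀ − S) = 0.2505 × 1096 = 274.4 kg VSS/d.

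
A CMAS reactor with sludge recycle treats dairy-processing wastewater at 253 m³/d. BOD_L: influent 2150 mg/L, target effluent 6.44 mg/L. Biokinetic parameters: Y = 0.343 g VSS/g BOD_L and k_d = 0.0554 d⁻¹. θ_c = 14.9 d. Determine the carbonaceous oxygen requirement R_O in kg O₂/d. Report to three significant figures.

R_O ≈ 398 kg O₂/d

Observed yield with endogenous decay: Y_obs = Y / (1 + k_d·θ_c) = 0.343 / (1 + 0.0554 × 14.9) = 0.343 / 1.825 = 0.1879 g VSS/g BOD_L.
ΔS = 2150 − 6.44 = 2144 mg/L, so the substrate removal rate is 253 × 2144/1000 = 542.3 kg BOD_L/d.
Net sludge production P_X = 0.1879 × 542.3 = 101.9 kg VSS/d.
R_O = Q·(S₀ − S) − 1.42·P_X = 542.3 − 1.42 × 101.9 = 397.6 kg O₂/d.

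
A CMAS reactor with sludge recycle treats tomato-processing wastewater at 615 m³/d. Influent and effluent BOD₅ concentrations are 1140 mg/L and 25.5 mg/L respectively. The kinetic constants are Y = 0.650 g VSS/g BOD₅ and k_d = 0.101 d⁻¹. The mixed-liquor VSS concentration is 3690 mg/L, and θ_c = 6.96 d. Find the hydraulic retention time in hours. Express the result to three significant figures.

τ ≈ 19.3 h

Steady-state biomass mass balance: V·X·(1 + k_d·θ_c) = Y·Q·(S₀ − S)·θ_c, so V = 0.650 × 615 × (1140 − 25.5) × 6.96 / [3690 × (1 + 0.101 × 6.96)] = 3.1×10^6 / 6284 = 493.5 m³.
HRT = V/Q = 493.5 m³ / 615 m³·d⁻¹ = 0.8024 d × 24 = 19.26 h.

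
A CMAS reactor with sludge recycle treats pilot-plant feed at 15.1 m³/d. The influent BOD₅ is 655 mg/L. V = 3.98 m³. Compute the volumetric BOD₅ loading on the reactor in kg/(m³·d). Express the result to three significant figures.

L_v = Q S₀ / V = 15.1 × 655 × 10⁻³ / 3.980 = 2.485 kg/(m³·d).

L_v ≈ 2.49 kg BOD₅/(m³·d)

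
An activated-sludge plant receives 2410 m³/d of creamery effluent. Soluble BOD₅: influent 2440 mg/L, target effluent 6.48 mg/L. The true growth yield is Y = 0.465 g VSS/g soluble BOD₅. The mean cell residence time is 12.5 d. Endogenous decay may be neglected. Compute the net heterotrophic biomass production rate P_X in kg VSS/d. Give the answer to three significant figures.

P_X ≈ 2730 kg VSS/d

Since k_d ≈ 0, Y_obs = Y = 0.465 g VSS/g soluble BOD₅.
Substrate removed = Q·(S₀ − S) = 2410 m³/d × (2440 − 6.48) g/m³ = 5.86×10^6 g/d = 5865 kg/d.
Biomass produced: P_X = Y_obs·Q·ΔS = 0.4650 × 5865 ≈ 2727 kg VSS/d.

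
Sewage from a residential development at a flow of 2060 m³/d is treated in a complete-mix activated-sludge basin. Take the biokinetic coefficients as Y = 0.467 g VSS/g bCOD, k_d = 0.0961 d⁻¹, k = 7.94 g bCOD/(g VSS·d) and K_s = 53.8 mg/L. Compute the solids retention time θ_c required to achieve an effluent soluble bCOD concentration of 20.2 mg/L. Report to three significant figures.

θ_c ≈ 1.09 d

Specific growth rate at S = 20.2 mg/L: μ = YkS/(K_s+S) = 0.467·7.94·20.2/(53.8+20.2) = 1.012 d⁻¹.
1/θ_c = 1.012 − 0.0961 = 0.9161 d⁻¹, so θ_c = 1.092 d.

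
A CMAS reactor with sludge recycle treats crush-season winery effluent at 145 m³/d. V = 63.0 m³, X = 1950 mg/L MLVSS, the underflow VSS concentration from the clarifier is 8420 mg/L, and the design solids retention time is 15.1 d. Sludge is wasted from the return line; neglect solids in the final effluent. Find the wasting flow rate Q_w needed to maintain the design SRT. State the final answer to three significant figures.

Q_w ≈ 0.966 m³/d

θ_c = V·X/(Q_w·X_r) when wasting from the recycle, so Q_w = V·X/(θ_c·X_r) = 63.00 × 1950 / (15.1 × 8420) = 0.9662 m³/d.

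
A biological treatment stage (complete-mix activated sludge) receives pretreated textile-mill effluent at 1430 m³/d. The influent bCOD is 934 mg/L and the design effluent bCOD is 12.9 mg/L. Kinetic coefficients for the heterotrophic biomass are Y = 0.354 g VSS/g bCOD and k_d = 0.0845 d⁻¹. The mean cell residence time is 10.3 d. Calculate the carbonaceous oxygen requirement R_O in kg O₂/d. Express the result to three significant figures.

R_O ≈ 963 kg O₂/d

Correct the yield for decay: Y_obs = Y/(1 + k_d θ_c) = 0.354 / (1 + 0.0845 × 10.3) = 0.354 / 1.870 = 0.1893.
Substrate removed = Q·(S₀ − S) = 1430 m³/d × (934 − 12.9) g/m³ = 1.32×10^6 g/d = 1317 kg/d.
Net sludge production P_X = 0.1893 × 1317 = 249.3 kg VSS/d.
R_O = Q·ΔS − 1.42 P_X = 1317 − 354.0 = 963.2 kg O₂/d.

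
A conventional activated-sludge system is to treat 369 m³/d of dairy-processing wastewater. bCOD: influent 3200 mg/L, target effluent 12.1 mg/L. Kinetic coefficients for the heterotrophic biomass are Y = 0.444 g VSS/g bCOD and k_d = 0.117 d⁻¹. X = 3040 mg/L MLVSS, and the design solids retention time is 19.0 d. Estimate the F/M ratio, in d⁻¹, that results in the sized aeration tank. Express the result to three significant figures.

F/M ≈ 0.384 d⁻¹

From the SRT design equation V = Y Q (S₀−S) θ_c / [X (1 + k_d θ_c)] = 0.444 × 369 × (3200 − 12.1) × 19.0 / [3040 × (1 + 0.117 × 19.0)] = 9.92×10^6 / 9798 = 1013 m³.
F/M = applied load / biomass = Q·S₀/(V·X) = 369 × 3200 / (1013 × 3040) = 0.3835 d⁻¹.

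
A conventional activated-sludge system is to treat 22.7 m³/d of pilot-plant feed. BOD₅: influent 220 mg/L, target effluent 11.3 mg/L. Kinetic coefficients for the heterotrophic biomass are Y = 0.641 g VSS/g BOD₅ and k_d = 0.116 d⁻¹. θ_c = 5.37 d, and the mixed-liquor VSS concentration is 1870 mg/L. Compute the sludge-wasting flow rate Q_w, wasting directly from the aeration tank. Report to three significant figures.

Q_w ≈ 1.00 m³/d

Steady-state biomass mass balance: V·X·(1 + k_d·θ_c) = Y·Q·(S₀ − S)·θ_c, so V = 0.641 × 22.7 × (220 − 11.3) × 5.37 / [1870 × (1 + 0.116 × 5.37)] = 1.63×10^4 / 3035 = 5.373 m³.
For wasting at MLVSS concentration, Q_w = V/θ_c = 5.373/5.37 = 1.001 m³/d.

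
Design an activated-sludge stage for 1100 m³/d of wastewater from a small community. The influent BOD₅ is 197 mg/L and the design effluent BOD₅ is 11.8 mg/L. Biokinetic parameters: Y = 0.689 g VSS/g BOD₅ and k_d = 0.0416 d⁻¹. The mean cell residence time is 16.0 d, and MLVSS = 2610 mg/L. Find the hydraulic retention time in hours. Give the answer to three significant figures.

Steady-state biomass mass balance: V·X·(1 + k_d·θ_c) = Y·Q·(S₀ − S)·θ_c, so V = 0.689 × 1100 × (197 − 11.8) × 16.0 / [2610 × (1 + 0.0416 × 16.0)] = 2.25×10^6 / 4347 = 516.6 m³.
τ = V/Q = 516.6/1100 = 0.4696 d, or 11.27 h.

τ ≈ 11.3 h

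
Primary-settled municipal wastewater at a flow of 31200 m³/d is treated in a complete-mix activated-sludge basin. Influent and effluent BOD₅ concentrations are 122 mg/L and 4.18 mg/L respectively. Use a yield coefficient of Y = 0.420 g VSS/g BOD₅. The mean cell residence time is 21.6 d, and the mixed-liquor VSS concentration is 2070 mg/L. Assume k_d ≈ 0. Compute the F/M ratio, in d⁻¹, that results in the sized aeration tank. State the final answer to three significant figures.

F/M ≈ 0.114 d⁻¹

V·X = Y·Q·ΔS·θ_c gives V = 0.420 × 31200 × (122 − 4.18) × 21.6 / 2070 = 16110 m³.
F/M = applied load / biomass = Q·S₀/(V·X) = 31200 × 122 / (16110 × 2070) = 0.1141 d⁻¹.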